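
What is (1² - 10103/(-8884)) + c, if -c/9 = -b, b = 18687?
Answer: 1494156759/8884 ≈ 1.6819e+5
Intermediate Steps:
c = 168183 (c = -(-9)*18687 = -9*(-18687) = 168183)
(1² - 10103/(-8884)) + c = (1² - 10103/(-8884)) + 168183 = (1 - 10103*(-1/8884)) + 168183 = (1 + 10103/8884) + 168183 = 18987/8884 + 168183 = 1494156759/8884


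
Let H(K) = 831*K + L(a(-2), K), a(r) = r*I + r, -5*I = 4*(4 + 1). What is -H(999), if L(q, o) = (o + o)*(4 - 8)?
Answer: -822177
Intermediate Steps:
I = -4 (I = -4*(4 + 1)/5 = -4*5/5 = -1/5*20 = -4)
a(r) = -3*r (a(r) = r*(-4) + r = -4*r + r = -3*r)
L(q, o) = -8*o (L(q, o) = (2*o)*(-4) = -8*o)
H(K) = 823*K (H(K) = 831*K - 8*K = 823*K)
-H(999) = -823*999 = -1*822177 = -822177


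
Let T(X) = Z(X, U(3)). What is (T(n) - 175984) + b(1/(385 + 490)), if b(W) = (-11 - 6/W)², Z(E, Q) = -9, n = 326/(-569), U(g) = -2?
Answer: 27502128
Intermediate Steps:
n = -326/569 (n = 326*(-1/569) = -326/569 ≈ -0.57294)
T(X) = -9
(T(n) - 175984) + b(1/(385 + 490)) = (-9 - 175984) + (6 + 11/(385 + 490))²/(1/(385 + 490))² = -175993 + (6 + 11/875)²/(1/875)² = -175993 + (6 + 11*(1/875))²/875⁻² = -175993 + 765625*(6 + 11/875)² = -175993 + 765625*(5261/875)² = -175993 + 765625*(27678121/765625) = -175993 + 27678121 = 27502128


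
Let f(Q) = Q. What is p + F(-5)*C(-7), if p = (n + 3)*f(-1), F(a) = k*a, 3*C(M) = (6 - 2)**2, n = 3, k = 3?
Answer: -86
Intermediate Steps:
C(M) = 16/3 (C(M) = (6 - 2)**2/3 = (1/3)*4**2 = (1/3)*16 = 16/3)
F(a) = 3*a
p = -6 (p = (3 + 3)*(-1) = 6*(-1) = -6)
p + F(-5)*C(-7) = -6 + (3*(-5))*(16/3) = -6 - 15*16/3 = -6 - 80 = -86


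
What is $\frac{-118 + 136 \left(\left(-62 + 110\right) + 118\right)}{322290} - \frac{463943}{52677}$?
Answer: $- \frac{8241176078}{943181685} \approx -8.7376$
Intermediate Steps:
$\frac{-118 + 136 \left(\left(-62 + 110\right) + 118\right)}{322290} - \frac{463943}{52677} = \left(-118 + 136 \left(48 + 118\right)\right) \frac{1}{322290} - \frac{463943}{52677} = \left(-118 + 136 \cdot 166\right) \frac{1}{322290} - \frac{463943}{52677} = \left(-118 + 22576\right) \frac{1}{322290} - \frac{463943}{52677} = 22458 \cdot \frac{1}{322290} - \frac{463943}{52677} = \frac{3743}{53715} - \frac{463943}{52677} = - \frac{8241176078}{943181685}$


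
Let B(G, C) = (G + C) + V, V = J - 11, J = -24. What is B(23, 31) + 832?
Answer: 851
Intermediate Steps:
V = -35 (V = -24 - 11 = -35)
B(G, C) = -35 + C + G (B(G, C) = (G + C) - 35 = (C + G) - 35 = -35 + C + G)
B(23, 31) + 832 = (-35 + 31 + 23) + 832 = 19 + 832 = 851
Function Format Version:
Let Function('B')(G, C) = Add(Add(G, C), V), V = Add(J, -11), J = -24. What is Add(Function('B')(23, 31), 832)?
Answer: 851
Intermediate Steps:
V = -35 (V = Add(-24, -11) = -35)
Function('B')(G, C) = Add(-35, C, G) (Function('B')(G, C) = Add(Add(G, C), -35) = Add(Add(C, G), -35) = Add(-35, C, G))
Add(Function('B')(23, 31), 832) = Add(Add(-35, 31, 23), 832) = Add(19, 832) = 851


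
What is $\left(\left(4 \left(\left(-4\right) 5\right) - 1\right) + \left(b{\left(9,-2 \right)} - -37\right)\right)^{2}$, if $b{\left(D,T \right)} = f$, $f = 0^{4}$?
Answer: $1936$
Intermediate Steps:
$f = 0$
$b{\left(D,T \right)} = 0$
$\left(\left(4 \left(\left(-4\right) 5\right) - 1\right) + \left(b{\left(9,-2 \right)} - -37\right)\right)^{2} = \left(\left(4 \left(\left(-4\right) 5\right) - 1\right) + \left(0 - -37\right)\right)^{2} = \left(\left(4 \left(-20\right) - 1\right) + \left(0 + 37\right)\right)^{2} = \left(\left(-80 - 1\right) + 37\right)^{2} = \left(-81 + 37\right)^{2} = \left(-44\right)^{2} = 1936$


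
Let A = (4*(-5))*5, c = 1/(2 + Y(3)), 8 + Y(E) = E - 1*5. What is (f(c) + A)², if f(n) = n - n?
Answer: 10000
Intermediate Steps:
Y(E) = -13 + E (Y(E) = -8 + (E - 1*5) = -8 + (E - 5) = -8 + (-5 + E) = -13 + E)
c = -⅛ (c = 1/(2 + (-13 + 3)) = 1/(2 - 10) = 1/(-8) = -⅛ ≈ -0.12500)
f(n) = 0
A = -100 (A = -20*5 = -100)
(f(c) + A)² = (0 - 100)² = (-100)² = 10000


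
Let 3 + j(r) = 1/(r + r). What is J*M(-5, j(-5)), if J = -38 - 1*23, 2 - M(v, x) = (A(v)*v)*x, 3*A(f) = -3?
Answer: -2135/2 ≈ -1067.5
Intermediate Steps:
A(f) = -1 (A(f) = (1/3)*(-3) = -1)
j(r) = -3 + 1/(2*r) (j(r) = -3 + 1/(r + r) = -3 + 1/(2*r))
M(v, x) = 2 + v*x (M(v, x) = 2 - (-v)*x = 2 - (-1)*v*x = 2 + v*x)
J = -61 (J = -38 - 23 = -61)
J*M(-5, j(-5)) = -61*(2 - 5*(-3 + (1/2)/(-5))) = -61*(2 - 5*(-3 + (1/2)*(-1/5))) = -61*(2 - 5*(-3 - 1/10)) = -61*(2 - 5*(-31/10)) = -61*(2 + 31/2) = -61*35/2 = -2135/2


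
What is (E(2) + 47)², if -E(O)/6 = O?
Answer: 1225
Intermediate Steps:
E(O) = -6*O
(E(2) + 47)² = (-6*2 + 47)² = (-12 + 47)² = 35² = 1225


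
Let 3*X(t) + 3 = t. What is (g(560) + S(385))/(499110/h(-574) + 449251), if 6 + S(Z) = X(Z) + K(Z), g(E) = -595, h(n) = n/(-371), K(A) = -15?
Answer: -30053/47468559 ≈ -0.00063311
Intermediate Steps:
X(t) = -1 + t/3
h(n) = -n/371 (h(n) = n*(-1/371) = -n/371)
S(Z) = -22 + Z/3 (S(Z) = -6 + ((-1 + Z/3) - 15) = -6 + (-16 + Z/3) = -22 + Z/3)
(g(560) + S(385))/(499110/h(-574) + 449251) = (-595 + (-22 + (⅓)*385))/(499110/((-1/371*(-574))) + 449251) = (-595 + (-22 + 385/3))/(499110/(82/53) + 449251) = (-595 + 319/3)/(499110*(53/82) + 449251) = -1466/(3*(13226415/41 + 449251)) = -1466/(3*31645706/41) = -1466/3*41/31645706 = -30053/47468559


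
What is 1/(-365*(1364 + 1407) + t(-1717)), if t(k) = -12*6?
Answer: -1/1011487 ≈ -9.8864e-7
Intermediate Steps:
t(k) = -72
1/(-365*(1364 + 1407) + t(-1717)) = 1/(-365*(1364 + 1407) - 72) = 1/(-365*2771 - 72) = 1/(-1011415 - 72) = 1/(-1011487) = -1/1011487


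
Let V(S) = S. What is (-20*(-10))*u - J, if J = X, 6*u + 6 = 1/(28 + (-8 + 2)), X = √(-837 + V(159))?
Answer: -6550/33 - I*√678 ≈ -198.48 - 26.038*I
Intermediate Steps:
X = I*√678 (X = √(-837 + 159) = √(-678) = I*√678 ≈ 26.038*I)
u = -131/132 (u = -1 + 1/(6*(28 + (-8 + 2))) = -1 + 1/(6*(28 - 6)) = -1 + (⅙)/22 = -1 + (⅙)*(1/22) = -1 + 1/132 = -131/132 ≈ -0.99242)
J = I*√678 ≈ 26.038*I
(-20*(-10))*u - J = -20*(-10)*(-131/132) - I*√678 = 200*(-131/132) - I*√678 = -6550/33 - I*√678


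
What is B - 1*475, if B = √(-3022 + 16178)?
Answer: -475 + 2*√3289 ≈ -360.30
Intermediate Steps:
B = 2*√3289 (B = √13156 = 2*√3289 ≈ 114.70)
B - 1*475 = 2*√3289 - 1*475 = 2*√3289 - 475 = -475 + 2*√3289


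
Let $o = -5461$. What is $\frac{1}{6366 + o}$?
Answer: $\frac{1}{905} \approx 0.001105$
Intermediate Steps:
$\frac{1}{6366 + o} = \frac{1}{6366 - 5461} = \frac{1}{905}$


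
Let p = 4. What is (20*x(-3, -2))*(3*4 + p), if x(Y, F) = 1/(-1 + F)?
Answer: -320/3 ≈ -106.67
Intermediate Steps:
(20*x(-3, -2))*(3*4 + p) = (20/(-1 - 2))*(3*4 + 4) = (20/(-3))*(12 + 4) = (20*(-⅓))*16 = -20/3*16 = -320/3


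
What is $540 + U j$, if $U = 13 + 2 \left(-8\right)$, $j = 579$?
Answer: $-1197$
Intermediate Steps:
$U = -3$ ($U = 13 - 16 = -3$)
$540 + U j = 540 - 1737 = -1197$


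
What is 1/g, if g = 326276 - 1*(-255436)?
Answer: 1/581712 ≈ 1.7191e-6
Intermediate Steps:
g = 581712 (g = 326276 + 255436 = 581712)
1/g = 1/581712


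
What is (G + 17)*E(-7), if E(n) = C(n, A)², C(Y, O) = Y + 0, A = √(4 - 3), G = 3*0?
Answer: 833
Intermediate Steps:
G = 0
A = 1 (A = √1 = 1)
C(Y, O) = Y
E(n) = n²
(G + 17)*E(-7) = (0 + 17)*(-7)² = 17*49 = 833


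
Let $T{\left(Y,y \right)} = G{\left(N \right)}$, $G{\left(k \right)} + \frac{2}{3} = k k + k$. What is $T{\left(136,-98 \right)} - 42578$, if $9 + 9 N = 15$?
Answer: $- \frac{383198}{9} \approx -42578.0$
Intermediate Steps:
$N = \frac{2}{3}$ ($N = -1 + \frac{1}{9} \cdot 15 = -1 + \frac{5}{3} = \frac{2}{3} \approx 0.66667$)
$G{\left(k \right)} = - \frac{2}{3} + k + k^{2}$ ($G{\left(k \right)} = - \frac{2}{3} + \left(k k + k\right) = - \frac{2}{3} + \left(k^{2} + k\right) = - \frac{2}{3} + \left(k + k^{2}\right) = - \frac{2}{3} + k + k^{2}$)
$T{\left(Y,y \right)} = \frac{4}{9}$ ($T{\left(Y,y \right)} = - \frac{2}{3} + \frac{2}{3} + \left(\frac{2}{3}\right)^{2} = - \frac{2}{3} + \frac{2}{3} + \frac{4}{9} = \frac{4}{9}$)
$T{\left(136,-98 \right)} - 42578 = \frac{4}{9} - 42578 = - \frac{383198}{9}$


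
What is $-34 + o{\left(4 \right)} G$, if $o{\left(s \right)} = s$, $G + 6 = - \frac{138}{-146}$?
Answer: $- \frac{3958}{73} \approx -54.219$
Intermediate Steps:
$G = - \frac{369}{73}$ ($G = -6 - \frac{138}{-146} = -6 - - \frac{69}{73} = -6 + \frac{69}{73} = - \frac{369}{73} \approx -5.0548$)
$-34 + o{\left(4 \right)} G = -34 + 4 \left(- \frac{369}{73}\right) = -34 - \frac{1476}{73} = - \frac{3958}{73}$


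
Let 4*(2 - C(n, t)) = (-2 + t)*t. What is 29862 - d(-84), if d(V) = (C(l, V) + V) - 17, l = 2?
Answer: 31767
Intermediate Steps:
C(n, t) = 2 - t*(-2 + t)/4 (C(n, t) = 2 - (-2 + t)*t/4 = 2 - t*(-2 + t)/4)
d(V) = -15 - V²/4 + 3*V/2 (d(V) = ((2 + V/2 - V²/4) + V) - 17 = (2 - V²/4 + 3*V/2) - 17 = -15 - V²/4 + 3*V/2)
29862 - d(-84) = 29862 - (-15 - ¼*(-84)² + (3/2)*(-84)) = 29862 - (-15 - ¼*7056 - 126) = 29862 - (-15 - 1764 - 126) = 29862 - 1*(-1905) = 29862 + 1905 = 31767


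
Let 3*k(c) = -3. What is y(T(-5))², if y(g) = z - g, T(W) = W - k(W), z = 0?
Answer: 16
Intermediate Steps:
k(c) = -1 (k(c) = (⅓)*(-3) = -1)
T(W) = 1 + W (T(W) = W - 1*(-1) = W + 1 = 1 + W)
y(g) = -g (y(g) = 0 - g = -g)
y(T(-5))² = (-(1 - 5))² = (-1*(-4))² = 4² = 16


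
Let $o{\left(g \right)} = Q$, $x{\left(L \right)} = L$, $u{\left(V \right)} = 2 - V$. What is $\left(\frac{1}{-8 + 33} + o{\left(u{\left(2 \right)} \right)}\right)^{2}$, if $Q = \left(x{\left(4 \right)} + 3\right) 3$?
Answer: $\frac{276676}{625} \approx 442.68$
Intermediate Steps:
$Q = 21$ ($Q = \left(4 + 3\right) 3 = 7 \cdot 3 = 21$)
$o{\left(g \right)} = 21$
$\left(\frac{1}{-8 + 33} + o{\left(u{\left(2 \right)} \right)}\right)^{2} = \left(\frac{1}{-8 + 33} + 21\right)^{2} = \left(\frac{1}{25} + 21\right)^{2} = \left(\frac{526}{25}\right)^{2} = \frac{276676}{625}$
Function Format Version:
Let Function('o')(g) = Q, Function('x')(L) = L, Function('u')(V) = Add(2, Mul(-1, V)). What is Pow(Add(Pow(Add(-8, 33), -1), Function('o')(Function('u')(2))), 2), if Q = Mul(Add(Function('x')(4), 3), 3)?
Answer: Rational(276676, 625) ≈ 442.68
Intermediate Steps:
Q = 21 (Q = Mul(Add(4, 3), 3) = Mul(7, 3) = 21)
Function('o')(g) = 21
Pow(Add(Pow(Add(-8, 33), -1), Function('o')(Function('u')(2))), 2) = Pow(Add(Pow(Add(-8, 33), -1), 21), 2) = Pow(Add(Pow(25, -1), 21), 2) = Pow(Add(Rational(1, 25), 21), 2) = Pow(Rational(526, 25), 2) = Rational(276676, 625)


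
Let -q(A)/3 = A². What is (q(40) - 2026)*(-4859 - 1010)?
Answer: 40061794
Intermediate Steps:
q(A) = -3*A²
(q(40) - 2026)*(-4859 - 1010) = (-3*40² - 2026)*(-4859 - 1010) = (-3*1600 - 2026)*(-5869) = (-4800 - 2026)*(-5869) = -6826*(-5869) = 40061794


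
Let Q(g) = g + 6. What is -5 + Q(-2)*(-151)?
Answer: -609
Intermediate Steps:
Q(g) = 6 + g
-5 + Q(-2)*(-151) = -5 + (6 - 2)*(-151) = -5 + 4*(-151) = -5 - 604 = -609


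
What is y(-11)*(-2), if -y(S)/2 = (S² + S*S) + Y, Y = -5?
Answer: 948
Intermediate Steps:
y(S) = 10 - 4*S² (y(S) = -2*((S² + S*S) - 5) = -2*((S² + S²) - 5) = -2*(2*S² - 5) = -2*(-5 + 2*S²) = 10 - 4*S²)
y(-11)*(-2) = (10 - 4*(-11)²)*(-2) = (10 - 4*121)*(-2) = (10 - 484)*(-2) = -474*(-2) = 948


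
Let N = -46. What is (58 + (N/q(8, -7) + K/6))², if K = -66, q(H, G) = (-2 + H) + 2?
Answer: 27225/16 ≈ 1701.6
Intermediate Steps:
q(H, G) = H
(58 + (N/q(8, -7) + K/6))² = (58 + (-46/8 - 66/6))² = (58 + (-46*⅛ - 66*⅙))² = (58 + (-23/4 - 11))² = (58 - 67/4)² = (165/4)² = 27225/16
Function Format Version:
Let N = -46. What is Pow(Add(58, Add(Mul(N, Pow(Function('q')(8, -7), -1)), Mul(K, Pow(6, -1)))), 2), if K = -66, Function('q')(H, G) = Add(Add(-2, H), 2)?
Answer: Rational(27225, 16) ≈ 1701.6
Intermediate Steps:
Function('q')(H, G) = H
Pow(Add(58, Add(Mul(N, Pow(Function('q')(8, -7), -1)), Mul(K, Pow(6, -1)))), 2) = Pow(Add(58, Add(Mul(-46, Pow(8, -1)), Mul(-66, Pow(6, -1)))), 2) = Pow(Add(58, Add(Mul(-46, Rational(1, 8)), Mul(-66, Rational(1, 6)))), 2) = Pow(Add(58, Add(Rational(-23, 4), -11)), 2) = Pow(Add(58, Rational(-67, 4)), 2) = Pow(Rational(165, 4), 2) = Rational(27225, 16)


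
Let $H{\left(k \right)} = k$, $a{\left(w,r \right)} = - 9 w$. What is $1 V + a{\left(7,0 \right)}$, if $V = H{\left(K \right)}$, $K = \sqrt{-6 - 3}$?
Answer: $-63 + 3 i \approx -63.0 + 3.0 i$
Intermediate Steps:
$K = 3 i$ ($K = \sqrt{-9} = 3 i \approx 3.0 i$)
$V = 3 i \approx 3.0 i$
$1 V + a{\left(7,0 \right)} = 1 \cdot 3 i - 63 = 3 i - 63 = -63 + 3 i$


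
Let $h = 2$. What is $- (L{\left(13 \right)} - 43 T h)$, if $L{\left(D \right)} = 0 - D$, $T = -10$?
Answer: $-847$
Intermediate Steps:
$L{\left(D \right)} = - D$
$- (L{\left(13 \right)} - 43 T h) = - (\left(-1\right) 13 - 43 \left(\left(-10\right) 2\right)) = - (-13 - -860) = - (-13 + 860) = \left(-1\right) 847 = -847$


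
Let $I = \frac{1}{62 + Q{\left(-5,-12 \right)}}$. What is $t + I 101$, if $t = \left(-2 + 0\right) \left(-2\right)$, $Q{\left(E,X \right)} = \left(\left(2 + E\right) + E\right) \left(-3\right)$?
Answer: $\frac{445}{86} \approx 5.1744$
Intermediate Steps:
$Q{\left(E,X \right)} = -6 - 6 E$ ($Q{\left(E,X \right)} = \left(2 + 2 E\right) \left(-3\right) = -6 - 6 E$)
$t = 4$ ($t = \left(-2\right) \left(-2\right) = 4$)
$I = \frac{1}{86}$ ($I = \frac{1}{62 - -24} = \frac{1}{62 + \left(-6 + 30\right)} = \frac{1}{62 + 24} = \frac{1}{86} \approx 0.011628$)
$t + I 101 = 4 + \frac{1}{86} \cdot 101 = 4 + \frac{101}{86} = \frac{445}{86}$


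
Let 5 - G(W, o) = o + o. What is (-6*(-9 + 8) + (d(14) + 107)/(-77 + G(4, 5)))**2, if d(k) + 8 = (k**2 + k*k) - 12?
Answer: 169/6724 ≈ 0.025134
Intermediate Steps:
G(W, o) = 5 - 2*o (G(W, o) = 5 - (o + o) = 5 - 2*o)
d(k) = -20 + 2*k**2 (d(k) = -8 + ((k**2 + k*k) - 12) = -8 + ((k**2 + k**2) - 12) = -8 + (2*k**2 - 12) = -8 + (-12 + 2*k**2) = -20 + 2*k**2)
(-6*(-9 + 8) + (d(14) + 107)/(-77 + G(4, 5)))**2 = (-6*(-9 + 8) + ((-20 + 2*14**2) + 107)/(-77 + (5 - 2*5)))**2 = (-6*(-1) + ((-20 + 2*196) + 107)/(-77 + (5 - 10)))**2 = (6 + ((-20 + 392) + 107)/(-77 - 5))**2 = (6 + (372 + 107)/(-82))**2 = (6 + 479*(-1/82))**2 = (6 - 479/82)**2 = (13/82)**2 = 169/6724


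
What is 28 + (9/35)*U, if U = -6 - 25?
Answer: 701/35 ≈ 20.029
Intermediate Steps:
U = -31
28 + (9/35)*U = 28 + (9/35)*(-31) = 28 - 279/35 = 701/35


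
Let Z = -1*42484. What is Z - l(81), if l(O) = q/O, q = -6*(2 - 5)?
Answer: -382358/9 ≈ -42484.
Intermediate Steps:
Z = -42484
q = 18 (q = -6*(-3) = 18)
l(O) = 18/O
Z - l(81) = -42484 - 18/81 = -42484 - 1*2/9 = -42484 - 2/9 = -382358/9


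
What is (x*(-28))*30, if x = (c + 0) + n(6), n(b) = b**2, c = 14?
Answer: -42000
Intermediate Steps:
x = 50 (x = (14 + 0) + 6**2 = 14 + 36 = 50)
(x*(-28))*30 = (50*(-28))*30 = -1400*30 = -42000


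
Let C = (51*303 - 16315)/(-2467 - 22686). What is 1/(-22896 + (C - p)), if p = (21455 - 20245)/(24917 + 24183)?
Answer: -123501230/2827682973173 ≈ -4.3676e-5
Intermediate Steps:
p = 121/4910 (p = 1210/49100 = 1210*(1/49100) = 121/4910 ≈ 0.024644)
C = 862/25153 (C = (15453 - 16315)/(-25153) = -862*(-1/25153) = 862/25153 ≈ 0.034270)
1/(-22896 + (C - p)) = 1/(-22896 + (862/25153 - 1*121/4910)) = 1/(-22896 + (862/25153 - 121/4910)) = 1/(-22896 + 1188907/123501230) = 1/(-2827682973173/123501230) = -123501230/2827682973173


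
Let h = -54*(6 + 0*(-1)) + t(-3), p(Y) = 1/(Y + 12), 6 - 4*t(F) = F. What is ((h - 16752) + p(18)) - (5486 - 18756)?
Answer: -228223/60 ≈ -3803.7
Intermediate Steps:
t(F) = 3/2 - F/4
p(Y) = 1/(12 + Y)
h = -1287/4 (h = -54*(6 + 0*(-1)) + (3/2 - ¼*(-3)) = -54*(6 + 0) + (3/2 + ¾) = -54*6 + 9/4 = -324 + 9/4 = -1287/4 ≈ -321.75)
((h - 16752) + p(18)) - (5486 - 18756) = ((-1287/4 - 16752) + 1/(12 + 18)) - (5486 - 18756) = (-68295/4 + 1/30) - 1*(-13270) = (-68295/4 + 1/30) + 13270 = -1024423/60 + 13270 = -228223/60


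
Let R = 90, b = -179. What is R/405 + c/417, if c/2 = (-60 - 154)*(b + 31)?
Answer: 190310/1251 ≈ 152.13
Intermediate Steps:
c = 63344 (c = 2*((-60 - 154)*(-179 + 31)) = 2*(-214*(-148)) = 2*31672 = 63344)
R/405 + c/417 = 90/405 + 63344/417 = 90*(1/405) + 63344*(1/417) = 2/9 + 63344/417 = 190310/1251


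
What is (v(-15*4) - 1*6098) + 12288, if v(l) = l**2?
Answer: 9790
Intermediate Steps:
(v(-15*4) - 1*6098) + 12288 = ((-15*4)**2 - 1*6098) + 12288 = ((-60)**2 - 6098) + 12288 = (3600 - 6098) + 12288 = -2498 + 12288 = 9790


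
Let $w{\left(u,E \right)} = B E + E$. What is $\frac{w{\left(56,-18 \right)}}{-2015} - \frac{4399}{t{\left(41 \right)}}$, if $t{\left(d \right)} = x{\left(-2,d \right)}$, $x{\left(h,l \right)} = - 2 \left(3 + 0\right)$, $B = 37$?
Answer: $\frac{8868089}{12090} \approx 733.51$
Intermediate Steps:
$x{\left(h,l \right)} = -6$ ($x{\left(h,l \right)} = \left(-2\right) 3 = -6$)
$t{\left(d \right)} = -6$
$w{\left(u,E \right)} = 38 E$ ($w{\left(u,E \right)} = 37 E + E = 38 E$)
$\frac{w{\left(56,-18 \right)}}{-2015} - \frac{4399}{t{\left(41 \right)}} = \frac{38 \left(-18\right)}{-2015} - \frac{4399}{-6} = \left(-684\right) \left(- \frac{1}{2015}\right) - - \frac{4399}{6} = \frac{684}{2015} + \frac{4399}{6} = \frac{8868089}{12090}$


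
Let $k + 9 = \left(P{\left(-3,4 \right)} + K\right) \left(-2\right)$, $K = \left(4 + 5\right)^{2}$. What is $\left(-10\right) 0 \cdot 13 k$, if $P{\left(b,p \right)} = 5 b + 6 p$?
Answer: $0$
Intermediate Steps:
$K = 81$ ($K = 9^{2} = 81$)
$k = -189$ ($k = -9 + \left(\left(5 \left(-3\right) + 6 \cdot 4\right) + 81\right) \left(-2\right) = -9 + \left(\left(-15 + 24\right) + 81\right) \left(-2\right) = -9 + \left(9 + 81\right) \left(-2\right) = -9 + 90 \left(-2\right) = -9 - 180 = -189$)
$\left(-10\right) 0 \cdot 13 k = \left(-10\right) 0 \cdot 13 \left(-189\right) = 0 \cdot 13 \left(-189\right) = 0 \left(-189\right) = 0$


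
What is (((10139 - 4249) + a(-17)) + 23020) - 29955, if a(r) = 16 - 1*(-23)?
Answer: -1006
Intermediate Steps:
a(r) = 39 (a(r) = 16 + 23 = 39)
(((10139 - 4249) + a(-17)) + 23020) - 29955 = (((10139 - 4249) + 39) + 23020) - 29955 = ((5890 + 39) + 23020) - 29955 = (5929 + 23020) - 29955 = 28949 - 29955 = -1006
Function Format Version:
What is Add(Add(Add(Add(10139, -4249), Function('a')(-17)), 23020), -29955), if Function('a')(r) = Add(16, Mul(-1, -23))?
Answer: -1006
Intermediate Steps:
Function('a')(r) = 39 (Function('a')(r) = Add(16, 23) = 39)
Add(Add(Add(Add(10139, -4249), Function('a')(-17)), 23020), -29955) = Add(Add(Add(Add(10139, -4249), 39), 23020), -29955) = Add(Add(Add(5890, 39), 23020), -29955) = Add(Add(5929, 23020), -29955) = Add(28949, -29955) = -1006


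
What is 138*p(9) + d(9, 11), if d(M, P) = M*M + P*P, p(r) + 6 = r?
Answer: 616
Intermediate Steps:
p(r) = -6 + r
d(M, P) = M**2 + P**2
138*p(9) + d(9, 11) = 138*(-6 + 9) + (9**2 + 11**2) = 138*3 + (81 + 121) = 414 + 202 = 616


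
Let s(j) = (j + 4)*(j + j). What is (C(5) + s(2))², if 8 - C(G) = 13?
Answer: 361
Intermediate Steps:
C(G) = -5 (C(G) = 8 - 1*13 = 8 - 13 = -5)
s(j) = 2*j*(4 + j) (s(j) = (4 + j)*(2*j) = 2*j*(4 + j))
(C(5) + s(2))² = (-5 + 2*2*(4 + 2))² = (-5 + 2*2*6)² = (-5 + 24)² = 19² = 361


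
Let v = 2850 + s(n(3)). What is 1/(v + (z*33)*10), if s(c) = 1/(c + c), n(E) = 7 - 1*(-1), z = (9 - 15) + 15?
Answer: 16/93121 ≈ 0.00017182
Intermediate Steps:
z = 9 (z = -6 + 15 = 9)
n(E) = 8 (n(E) = 7 + 1 = 8)
s(c) = 1/(2*c)
v = 45601/16 (v = 2850 + (½)/8 = 2850 + (½)*(⅛) = 2850 + 1/16 = 45601/16 ≈ 2850.1)
1/(v + (z*33)*10) = 1/(45601/16 + (9*33)*10) = 1/(45601/16 + 297*10) = 1/(45601/16 + 2970) = 1/(93121/16) = 16/93121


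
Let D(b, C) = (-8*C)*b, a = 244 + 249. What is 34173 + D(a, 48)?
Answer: -155139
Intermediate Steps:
a = 493
D(b, C) = -8*C*b
34173 + D(a, 48) = 34173 - 8*48*493 = 34173 - 189312 = -155139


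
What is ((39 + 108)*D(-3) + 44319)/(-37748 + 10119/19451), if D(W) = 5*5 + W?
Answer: -84086673/66747839 ≈ -1.2598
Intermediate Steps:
D(W) = 25 + W
((39 + 108)*D(-3) + 44319)/(-37748 + 10119/19451) = ((39 + 108)*(25 - 3) + 44319)/(-37748 + 10119/19451) = (147*22 + 44319)/(-37748 + 10119*(1/19451)) = (3234 + 44319)/(-37748 + 10119/19451) = 47553/(-734226229/19451) = 47553*(-19451/734226229) = -84086673/66747839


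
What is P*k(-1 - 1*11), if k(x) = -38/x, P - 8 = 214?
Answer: 703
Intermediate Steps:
P = 222 (P = 8 + 214 = 222)
P*k(-1 - 1*11) = 222*(-38/(-1 - 1*11)) = 222*(-38/(-1 - 11)) = 222*(-38/(-12)) = 222*(-38*(-1/12)) = 222*(19/6) = 703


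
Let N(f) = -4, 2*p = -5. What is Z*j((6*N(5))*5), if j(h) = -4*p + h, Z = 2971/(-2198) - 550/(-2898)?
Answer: 4153655/32499 ≈ 127.81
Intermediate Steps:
p = -5/2 (p = (½)*(-5) = -5/2 ≈ -2.5000)
Z = -75521/64998 (Z = 2971*(-1/2198) - 550*(-1/2898) = -2971/2198 + 275/1449 = -75521/64998 ≈ -1.1619)
j(h) = 10 + h (j(h) = -4*(-5/2) + h = 10 + h)
Z*j((6*N(5))*5) = -75521*(10 + (6*(-4))*5)/64998 = -75521*(10 - 24*5)/64998 = -75521*(10 - 120)/64998 = -75521/64998*(-110) = 4153655/32499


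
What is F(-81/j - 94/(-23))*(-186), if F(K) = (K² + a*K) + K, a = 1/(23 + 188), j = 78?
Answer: -86707161231/37727222 ≈ -2298.3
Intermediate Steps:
a = 1/211 ≈ 0.0047393
F(K) = K² + 212*K/211 (F(K) = (K² + K/211) + K = K² + 212*K/211)
F(-81/j - 94/(-23))*(-186) = ((-81/78 - 94/(-23))*(212 + 211*(-81/78 - 94/(-23)))/211)*(-186) = ((-81*1/78 - 94*(-1/23))*(212 + 211*(-81*1/78 - 94*(-1/23)))/211)*(-186) = ((-27/26 + 94/23)*(212 + 211*(-27/26 + 94/23))/211)*(-186) = ((1/211)*(1823/598)*(212 + 211*(1823/598)))*(-186) = ((1/211)*(1823/598)*(212 + 384653/598))*(-186) = ((1/211)*(1823/598)*(511429/598))*(-186) = (932335067/75454444)*(-186) = -86707161231/37727222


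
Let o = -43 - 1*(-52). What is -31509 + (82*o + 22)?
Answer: -30749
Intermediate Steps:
o = 9 (o = -43 + 52 = 9)
-31509 + (82*o + 22) = -31509 + (82*9 + 22) = -31509 + (738 + 22) = -31509 + 760 = -30749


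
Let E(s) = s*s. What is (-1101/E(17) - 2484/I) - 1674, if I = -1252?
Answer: -151590162/90457 ≈ -1675.8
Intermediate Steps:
E(s) = s**2
(-1101/E(17) - 2484/I) - 1674 = (-1101/(17**2) - 2484/(-1252)) - 1674 = (-1101/289 - 2484*(-1/1252)) - 1674 = (-1101*1/289 + 621/313) - 1674 = (-1101/289 + 621/313) - 1674 = -165144/90457 - 1674 = -151590162/90457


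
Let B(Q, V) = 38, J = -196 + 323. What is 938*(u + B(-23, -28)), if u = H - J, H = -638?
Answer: -681926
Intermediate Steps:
J = 127
u = -765 (u = -638 - 1*127 = -638 - 127 = -765)
938*(u + B(-23, -28)) = 938*(-765 + 38) = 938*(-727) = -681926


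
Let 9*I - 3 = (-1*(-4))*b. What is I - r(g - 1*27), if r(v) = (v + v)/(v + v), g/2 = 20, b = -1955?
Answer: -7826/9 ≈ -869.56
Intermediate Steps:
g = 40 (g = 2*20 = 40)
I = -7817/9 (I = 1/3 + (-1*(-4)*(-1955))/9 = 1/3 + (4*(-1955))/9 = 1/3 + (1/9)*(-7820) = 1/3 - 7820/9 = -7817/9 ≈ -868.56)
r(v) = 1 (r(v) = (2*v)/((2*v)) = (2*v)*(1/(2*v)) = 1)
I - r(g - 1*27) = -7817/9 - 1*1 = -7817/9 - 1 = -7826/9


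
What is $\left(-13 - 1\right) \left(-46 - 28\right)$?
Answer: $1036$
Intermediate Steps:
$\left(-13 - 1\right) \left(-46 - 28\right) = \left(-13 - 1\right) \left(-74\right) = \left(-14\right) \left(-74\right) = 1036$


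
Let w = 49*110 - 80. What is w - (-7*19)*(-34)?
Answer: 788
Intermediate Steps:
w = 5310 (w = 5390 - 80 = 5310)
w - (-7*19)*(-34) = 5310 - (-7*19)*(-34) = 5310 - (-133)*(-34) = 5310 - 1*4522 = 5310 - 4522 = 788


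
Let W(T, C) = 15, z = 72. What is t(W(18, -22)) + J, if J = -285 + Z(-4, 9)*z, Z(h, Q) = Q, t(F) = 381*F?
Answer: 6078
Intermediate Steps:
J = 363 (J = -285 + 9*72 = -285 + 648 = 363)
t(W(18, -22)) + J = 381*15 + 363 = 5715 + 363 = 6078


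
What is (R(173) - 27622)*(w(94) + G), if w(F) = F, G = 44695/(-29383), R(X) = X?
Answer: -74587359843/29383 ≈ -2.5385e+6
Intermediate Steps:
G = -44695/29383 (G = 44695*(-1/29383) = -44695/29383 ≈ -1.5211)
(R(173) - 27622)*(w(94) + G) = (173 - 27622)*(94 - 44695/29383) = -27449*2717307/29383 = -74587359843/29383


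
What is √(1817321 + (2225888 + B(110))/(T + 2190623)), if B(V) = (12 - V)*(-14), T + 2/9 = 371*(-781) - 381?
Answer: 29*√632197073702847389/17104417 ≈ 1348.1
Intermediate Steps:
T = -2611190/9 (T = -2/9 + (371*(-781) - 381) = -2/9 + (-289751 - 381) = -2/9 - 290132 = -2611190/9 ≈ -2.9013e+5)
B(V) = -168 + 14*V
√(1817321 + (2225888 + B(110))/(T + 2190623)) = √(1817321 + (2225888 + (-168 + 14*110))/(-2611190/9 + 2190623)) = √(1817321 + (2225888 + (-168 + 1540))/(17104417/9)) = √(1817321 + (2225888 + 1372)*(9/17104417)) = √(1817321 + 2227260*(9/17104417)) = √(1817321 + 20045340/17104417) = √(31084236252197/17104417) = 29*√632197073702847389/17104417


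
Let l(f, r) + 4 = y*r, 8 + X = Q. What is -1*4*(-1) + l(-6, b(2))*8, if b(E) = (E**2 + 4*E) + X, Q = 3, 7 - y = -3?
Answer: 532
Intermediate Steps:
y = 10 (y = 7 - 1*(-3) = 7 + 3 = 10)
X = -5 (X = -8 + 3 = -5)
b(E) = -5 + E**2 + 4*E (b(E) = (E**2 + 4*E) - 5 = -5 + E**2 + 4*E)
l(f, r) = -4 + 10*r
-1*4*(-1) + l(-6, b(2))*8 = -1*4*(-1) + (-4 + 10*(-5 + 2**2 + 4*2))*8 = -4*(-1) + (-4 + 10*(-5 + 4 + 8))*8 = 4 + (-4 + 10*7)*8 = 4 + (-4 + 70)*8 = 4 + 66*8 = 4 + 528 = 532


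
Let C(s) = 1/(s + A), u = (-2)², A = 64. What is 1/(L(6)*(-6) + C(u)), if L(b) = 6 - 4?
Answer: -68/815 ≈ -0.083436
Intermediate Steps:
L(b) = 2
u = 4
C(s) = 1/(64 + s) (C(s) = 1/(s + 64) = 1/(64 + s))
1/(L(6)*(-6) + C(u)) = 1/(2*(-6) + 1/(64 + 4)) = 1/(-12 + 1/68) = 1/(-815/68) = -68/815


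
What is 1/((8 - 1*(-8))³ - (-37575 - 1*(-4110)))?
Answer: 1/37561 ≈ 2.6623e-5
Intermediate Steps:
1/((8 - 1*(-8))³ - (-37575 - 1*(-4110))) = 1/((8 + 8)³ - (-37575 + 4110)) = 1/(16³ - 1*(-33465)) = 1/(4096 + 33465) = 1/37561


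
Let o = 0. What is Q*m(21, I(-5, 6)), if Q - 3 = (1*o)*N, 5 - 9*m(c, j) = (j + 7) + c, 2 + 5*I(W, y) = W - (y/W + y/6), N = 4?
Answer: -541/75 ≈ -7.2133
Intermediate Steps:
I(W, y) = -⅖ - y/30 + W/5 - y/(5*W) (I(W, y) = -⅖ + (W - (y/W + y/6))/5 = -⅖ + (W - (y/6 + y/W))/5 = -⅖ + (W + (-y/6 - y/W))/5 = -⅖ + (W - y/6 - y/W)/5 = -⅖ + (-y/30 + W/5 - y/(5*W)) = -⅖ - y/30 + W/5 - y/(5*W))
m(c, j) = -2/9 - c/9 - j/9 (m(c, j) = 5/9 - ((j + 7) + c)/9 = 5/9 - ((7 + j) + c)/9 = 5/9 - (7 + c + j)/9 = 5/9 + (-7/9 - c/9 - j/9) = -2/9 - c/9 - j/9)
Q = 3 (Q = 3 + (1*0)*4 = 3 + 0*4 = 3 + 0 = 3)
Q*m(21, I(-5, 6)) = 3*(-2/9 - ⅑*21 - (-⅖ - 1/30*6 + (⅕)*(-5) - ⅕*6/(-5))/9) = 3*(-2/9 - 7/3 - (-⅖ - ⅕ - 1 - ⅕*6*(-⅕))/9) = 3*(-2/9 - 7/3 - (-⅖ - ⅕ - 1 + 6/25)/9) = 3*(-2/9 - 7/3 - ⅑*(-34/25)) = 3*(-2/9 - 7/3 + 34/225) = 3*(-541/225) = -541/75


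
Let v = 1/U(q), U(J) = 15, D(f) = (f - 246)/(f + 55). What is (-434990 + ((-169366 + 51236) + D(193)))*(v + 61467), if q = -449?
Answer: -63237539314439/1860 ≈ -3.3999e+10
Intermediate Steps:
D(f) = (-246 + f)/(55 + f)
v = 1/15 ≈ 0.066667
(-434990 + ((-169366 + 51236) + D(193)))*(v + 61467) = (-434990 + ((-169366 + 51236) + (-246 + 193)/(55 + 193)))*(1/15 + 61467) = (-434990 + (-118130 - 53/248))*(922006/15) = (-434990 - 29296293/248)*(922006/15) = -137173813/248*922006/15 = -63237539314439/1860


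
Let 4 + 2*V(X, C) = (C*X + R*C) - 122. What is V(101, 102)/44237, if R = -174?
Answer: -3786/44237 ≈ -0.085584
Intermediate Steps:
V(X, C) = -63 - 87*C + C*X/2 (V(X, C) = -2 + ((C*X - 174*C) - 122)/2 = -2 + ((-174*C + C*X) - 122)/2 = -2 + (-122 - 174*C + C*X)/2 = -2 + (-61 - 87*C + C*X/2) = -63 - 87*C + C*X/2)
V(101, 102)/44237 = (-63 - 87*102 + (1/2)*102*101)/44237 = (-63 - 8874 + 5151)*(1/44237) = -3786*1/44237 = -3786/44237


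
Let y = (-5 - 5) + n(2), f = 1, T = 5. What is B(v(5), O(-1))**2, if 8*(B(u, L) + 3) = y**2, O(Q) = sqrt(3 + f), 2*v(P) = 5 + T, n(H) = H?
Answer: 25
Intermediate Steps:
y = -8 (y = (-5 - 5) + 2 = -10 + 2 = -8)
v(P) = 5 (v(P) = (5 + 5)/2 = (1/2)*10 = 5)
O(Q) = 2 (O(Q) = sqrt(3 + 1) = sqrt(4) = 2)
B(u, L) = 5 (B(u, L) = -3 + (1/8)*(-8)**2 = -3 + (1/8)*64 = -3 + 8 = 5)
B(v(5), O(-1))**2 = 5**2 = 25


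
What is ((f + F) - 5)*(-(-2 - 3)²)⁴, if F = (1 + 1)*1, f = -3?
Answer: -2343750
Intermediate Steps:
F = 2 (F = 2*1 = 2)
((f + F) - 5)*(-(-2 - 3)²)⁴ = ((-3 + 2) - 5)*(-(-2 - 3)²)⁴ = (-1 - 5)*(-1*(-5)²)⁴ = -6*(-1*25)⁴ = -6*(-25)⁴ = -6*390625 = -2343750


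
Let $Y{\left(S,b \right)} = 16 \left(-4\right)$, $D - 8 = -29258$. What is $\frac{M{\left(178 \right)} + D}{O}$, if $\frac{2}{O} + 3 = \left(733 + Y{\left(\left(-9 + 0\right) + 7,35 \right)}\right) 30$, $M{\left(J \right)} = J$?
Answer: $-291693912$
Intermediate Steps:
$D = -29250$ ($D = 8 - 29258 = -29250$)
$Y{\left(S,b \right)} = -64$
$O = \frac{2}{20067}$ ($O = \frac{2}{-3 + \left(733 - 64\right) 30} = \frac{2}{-3 + 669 \cdot 30} = \frac{2}{-3 + 20070} = \frac{2}{20067} \approx 9.9666 \cdot 10^{-5}$)
$\frac{M{\left(178 \right)} + D}{O} = \frac{178 - 29250}{\frac{2}{20067}} = \left(-29072\right) \frac{20067}{2} = -291693912$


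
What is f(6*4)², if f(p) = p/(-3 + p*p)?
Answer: 64/36481 ≈ 0.0017543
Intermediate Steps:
f(p) = p/(-3 + p²)
f(6*4)² = ((6*4)/(-3 + (6*4)²))² = (24/(-3 + 24²))² = (24/(-3 + 576))² = (24/573)² = (24*(1/573))² = (8/191)² = 64/36481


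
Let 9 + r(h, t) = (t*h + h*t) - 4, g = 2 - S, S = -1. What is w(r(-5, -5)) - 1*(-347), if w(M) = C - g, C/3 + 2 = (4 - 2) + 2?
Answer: 350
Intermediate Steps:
g = 3 (g = 2 - 1*(-1) = 2 + 1 = 3)
C = 6 (C = -6 + 3*((4 - 2) + 2) = -6 + 3*(2 + 2) = -6 + 3*4 = -6 + 12 = 6)
r(h, t) = -13 + 2*h*t (r(h, t) = -9 + ((t*h + h*t) - 4) = -9 + ((h*t + h*t) - 4) = -9 + (2*h*t - 4) = -9 + (-4 + 2*h*t) = -13 + 2*h*t)
w(M) = 3 (w(M) = 6 - 1*3 = 6 - 3 = 3)
w(r(-5, -5)) - 1*(-347) = 3 - 1*(-347) = 3 + 347 = 350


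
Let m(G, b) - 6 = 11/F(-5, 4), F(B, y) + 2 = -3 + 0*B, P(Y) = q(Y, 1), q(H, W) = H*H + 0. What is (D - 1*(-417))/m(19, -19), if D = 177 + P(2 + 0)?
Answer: 2990/19 ≈ 157.37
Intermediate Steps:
q(H, W) = H**2 (q(H, W) = H**2 + 0 = H**2)
P(Y) = Y**2
F(B, y) = -5 (F(B, y) = -2 + (-3 + 0*B) = -2 + (-3 + 0) = -2 - 3 = -5)
m(G, b) = 19/5 (m(G, b) = 6 + 11/(-5) = 6 + 11*(-1/5) = 6 - 11/5 = 19/5)
D = 181 (D = 177 + (2 + 0)**2 = 177 + 2**2 = 177 + 4 = 181)
(D - 1*(-417))/m(19, -19) = (181 - 1*(-417))/(19/5) = (181 + 417)*(5/19) = 598*(5/19) = 2990/19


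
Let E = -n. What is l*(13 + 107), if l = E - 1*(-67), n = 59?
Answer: 960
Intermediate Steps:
E = -59 (E = -1*59 = -59)
l = 8 (l = -59 - 1*(-67) = -59 + 67 = 8)
l*(13 + 107) = 8*(13 + 107) = 8*120 = 960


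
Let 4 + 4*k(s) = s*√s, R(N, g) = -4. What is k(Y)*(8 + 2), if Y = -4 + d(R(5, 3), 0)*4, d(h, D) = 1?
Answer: -10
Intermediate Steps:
Y = 0 (Y = -4 + 1*4 = -4 + 4 = 0)
k(s) = -1 + s^(3/2)/4 (k(s) = -1 + (s*√s)/4 = -1 + s^(3/2)/4)
k(Y)*(8 + 2) = (-1 + 0^(3/2)/4)*(8 + 2) = (-1 + (¼)*0)*10 = (-1 + 0)*10 = -1*10 = -10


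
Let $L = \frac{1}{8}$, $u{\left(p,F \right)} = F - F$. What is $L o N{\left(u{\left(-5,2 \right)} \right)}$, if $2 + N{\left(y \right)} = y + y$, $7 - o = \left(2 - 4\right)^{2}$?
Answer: $- \frac{3}{4} \approx -0.75$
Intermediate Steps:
$u{\left(p,F \right)} = 0$
$L = \frac{1}{8} \approx 0.125$
$o = 3$ ($o = 7 - \left(2 - 4\right)^{2} = 7 - \left(-2\right)^{2} = 7 - 4 = 3$)
$N{\left(y \right)} = -2 + 2 y$ ($N{\left(y \right)} = -2 + \left(y + y\right) = -2 + 2 y$)
$L o N{\left(u{\left(-5,2 \right)} \right)} = \frac{1}{8} \cdot 3 \left(-2 + 2 \cdot 0\right) = \frac{3 \left(-2 + 0\right)}{8} = \frac{3}{8} \left(-2\right) = - \frac{3}{4}$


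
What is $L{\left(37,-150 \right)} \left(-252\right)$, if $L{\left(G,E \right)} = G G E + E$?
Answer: $51786000$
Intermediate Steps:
$L{\left(G,E \right)} = E + E G^{2}$ ($L{\left(G,E \right)} = G^{2} E + E = E G^{2} + E = E + E G^{2}$)
$L{\left(37,-150 \right)} \left(-252\right) = - 150 \left(1 + 37^{2}\right) \left(-252\right) = - 150 \left(1 + 1369\right) \left(-252\right) = \left(-150\right) 1370 \left(-252\right) = \left(-205500\right) \left(-252\right) = 51786000$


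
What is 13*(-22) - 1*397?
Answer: -683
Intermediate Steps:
13*(-22) - 1*397 = -286 - 397 = -683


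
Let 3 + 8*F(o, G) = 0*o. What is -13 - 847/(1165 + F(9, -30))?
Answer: -151/11 ≈ -13.727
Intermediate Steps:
F(o, G) = -3/8 (F(o, G) = -3/8 + (0*o)/8 = -3/8 + (⅛)*0 = -3/8 + 0 = -3/8)
-13 - 847/(1165 + F(9, -30)) = -13 - 847/(1165 - 3/8) = -13 - 847/(9317/8) = -13 + (8/9317)*(-847) = -13 - 8/11 = -151/11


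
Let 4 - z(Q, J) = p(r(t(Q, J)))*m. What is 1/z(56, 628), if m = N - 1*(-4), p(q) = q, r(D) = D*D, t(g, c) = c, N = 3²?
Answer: -1/5126988 ≈ -1.9505e-7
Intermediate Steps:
N = 9
r(D) = D²
m = 13 (m = 9 - 1*(-4) = 9 + 4 = 13)
z(Q, J) = 4 - 13*J² (z(Q, J) = 4 - J²*13 = 4 - 13*J²)
1/z(56, 628) = 1/(4 - 13*628²) = 1/(4 - 13*394384) = 1/(4 - 5126992) = 1/(-5126988) = -1/5126988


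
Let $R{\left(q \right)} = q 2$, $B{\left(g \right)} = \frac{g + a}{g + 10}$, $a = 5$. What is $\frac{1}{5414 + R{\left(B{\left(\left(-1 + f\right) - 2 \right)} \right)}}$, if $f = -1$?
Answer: $\frac{3}{16243} \approx 0.0001847$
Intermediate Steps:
$B{\left(g \right)} = \frac{5 + g}{10 + g}$ ($B{\left(g \right)} = \frac{g + 5}{g + 10} = \frac{5 + g}{10 + g}$)
$R{\left(q \right)} = 2 q$
$\frac{1}{5414 + R{\left(B{\left(\left(-1 + f\right) - 2 \right)} \right)}} = \frac{1}{5414 + 2 \frac{5 - 4}{10 - 4}} = \frac{1}{5414 + 2 \cdot \frac{1}{6} \cdot 1} = \frac{1}{5414 + 2 \cdot \frac{1}{6}} = \frac{1}{5414 + \frac{1}{3}} = \frac{1}{\frac{16243}{3}} = \frac{3}{16243}$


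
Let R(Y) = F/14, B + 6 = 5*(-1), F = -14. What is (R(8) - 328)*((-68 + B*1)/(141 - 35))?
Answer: 25991/106 ≈ 245.20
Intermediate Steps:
B = -11 (B = -6 + 5*(-1) = -6 - 5 = -11)
R(Y) = -1 (R(Y) = -14/14 = -14*1/14 = -1)
(R(8) - 328)*((-68 + B*1)/(141 - 35)) = (-1 - 328)*((-68 - 11*1)/(141 - 35)) = -329*(-68 - 11)/106 = -(-25991)/106 = -329*(-79/106) = 25991/106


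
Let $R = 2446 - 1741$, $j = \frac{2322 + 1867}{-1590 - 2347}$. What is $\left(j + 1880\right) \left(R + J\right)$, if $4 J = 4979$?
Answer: $\frac{57692096429}{15748} \approx 3.6635 \cdot 10^{6}$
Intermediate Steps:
$J = \frac{4979}{4}$ ($J = \frac{1}{4} \cdot 4979 = \frac{4979}{4} \approx 1244.8$)
$j = - \frac{4189}{3937}$ ($j = \frac{4189}{-3937} = 4189 \left(- \frac{1}{3937}\right) = - \frac{4189}{3937} \approx -1.064$)
$R = 705$ ($R = 2446 - 1741 = 705$)
$\left(j + 1880\right) \left(R + J\right) = \left(- \frac{4189}{3937} + 1880\right) \left(705 + \frac{4979}{4}\right) = \frac{7397371}{3937} \cdot \frac{7799}{4} = \frac{57692096429}{15748}$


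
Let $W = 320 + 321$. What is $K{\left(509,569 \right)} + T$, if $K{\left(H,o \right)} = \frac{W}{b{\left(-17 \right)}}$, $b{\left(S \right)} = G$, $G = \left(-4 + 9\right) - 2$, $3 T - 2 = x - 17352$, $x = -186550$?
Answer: $-67753$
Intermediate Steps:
$T = - \frac{203900}{3}$ ($T = \frac{2}{3} + \frac{-186550 - 17352}{3} = \frac{2}{3} + \frac{1}{3} \left(-203902\right) = \frac{2}{3} - \frac{203902}{3} = - \frac{203900}{3} \approx -67967.0$)
$G = 3$ ($G = 5 - 2 = 3$)
$b{\left(S \right)} = 3$
$W = 641$
$K{\left(H,o \right)} = \frac{641}{3}$
$K{\left(509,569 \right)} + T = \frac{641}{3} - \frac{203900}{3} = -67753$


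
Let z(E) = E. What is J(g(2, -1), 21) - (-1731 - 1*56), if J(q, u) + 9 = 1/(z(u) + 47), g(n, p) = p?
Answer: 120905/68 ≈ 1778.0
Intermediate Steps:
J(q, u) = -9 + 1/(47 + u) (J(q, u) = -9 + 1/(u + 47) = -9 + 1/(47 + u))
J(g(2, -1), 21) - (-1731 - 1*56) = (-422 - 9*21)/(47 + 21) - (-1731 - 1*56) = (-422 - 189)/68 - (-1731 - 56) = (1/68)*(-611) - 1*(-1787) = -611/68 + 1787 = 120905/68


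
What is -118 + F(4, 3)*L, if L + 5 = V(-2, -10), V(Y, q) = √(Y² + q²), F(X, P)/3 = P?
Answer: -163 + 18*√26 ≈ -71.218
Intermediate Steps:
F(X, P) = 3*P
L = -5 + 2*√26 (L = -5 + √((-2)² + (-10)²) = -5 + √(4 + 100) = -5 + √104 = -5 + 2*√26 ≈ 5.1980)
-118 + F(4, 3)*L = -118 + (3*3)*(-5 + 2*√26) = -118 + 9*(-5 + 2*√26) = -118 + (-45 + 18*√26) = -163 + 18*√26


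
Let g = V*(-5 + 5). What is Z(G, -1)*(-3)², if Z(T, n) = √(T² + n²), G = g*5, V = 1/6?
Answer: 9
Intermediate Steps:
V = ⅙ (V = 1*(⅙) = ⅙ ≈ 0.16667)
g = 0 (g = (-5 + 5)/6 = (⅙)*0 = 0)
G = 0 (G = 0*5 = 0)
Z(G, -1)*(-3)² = √(0² + (-1)²)*(-3)² = √(0 + 1)*9 = √1*9 = 1*9 = 9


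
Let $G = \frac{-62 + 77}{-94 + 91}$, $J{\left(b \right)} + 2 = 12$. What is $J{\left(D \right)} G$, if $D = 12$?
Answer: $-50$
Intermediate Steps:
$J{\left(b \right)} = 10$ ($J{\left(b \right)} = -2 + 12 = 10$)
$G = -5$ ($G = \frac{15}{-3} = 15 \left(- \frac{1}{3}\right) = -5$)
$J{\left(D \right)} G = 10 \left(-5\right) = -50$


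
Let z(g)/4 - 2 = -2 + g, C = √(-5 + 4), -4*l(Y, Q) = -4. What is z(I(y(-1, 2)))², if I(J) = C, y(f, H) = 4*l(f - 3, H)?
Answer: -16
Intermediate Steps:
l(Y, Q) = 1 (l(Y, Q) = -¼*(-4) = 1)
y(f, H) = 4 (y(f, H) = 4*1 = 4)
C = I (C = √(-1) = I ≈ 1.0*I)
I(J) = I
z(g) = 4*g (z(g) = 8 + 4*(-2 + g) = 8 + (-8 + 4*g) = 4*g)
z(I(y(-1, 2)))² = (4*I)² = -16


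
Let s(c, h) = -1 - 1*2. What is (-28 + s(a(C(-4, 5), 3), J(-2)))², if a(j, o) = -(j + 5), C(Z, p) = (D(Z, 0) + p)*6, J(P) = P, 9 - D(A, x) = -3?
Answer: 961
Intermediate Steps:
D(A, x) = 12 (D(A, x) = 9 - 1*(-3) = 9 + 3 = 12)
C(Z, p) = 72 + 6*p (C(Z, p) = (12 + p)*6 = 72 + 6*p)
a(j, o) = -5 - j (a(j, o) = -(5 + j) = -5 - j)
s(c, h) = -3 (s(c, h) = -1 - 2 = -3)
(-28 + s(a(C(-4, 5), 3), J(-2)))² = (-28 - 3)² = (-31)² = 961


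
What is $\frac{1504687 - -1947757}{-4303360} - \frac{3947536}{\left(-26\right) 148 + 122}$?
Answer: $\frac{92254373449}{87143040} \approx 1058.7$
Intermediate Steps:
$\frac{1504687 - -1947757}{-4303360} - \frac{3947536}{\left(-26\right) 148 + 122} = \left(1504687 + 1947757\right) \left(- \frac{1}{4303360}\right) - \frac{3947536}{-3848 + 122} = 3452444 \left(- \frac{1}{4303360}\right) - \frac{3947536}{-3726} = - \frac{863111}{1075840} - - \frac{85816}{81} = - \frac{863111}{1075840} + \frac{85816}{81} = \frac{92254373449}{87143040}$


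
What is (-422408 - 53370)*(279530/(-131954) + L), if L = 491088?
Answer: -15415384765583158/65977 ≈ -2.3365e+11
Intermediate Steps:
(-422408 - 53370)*(279530/(-131954) + L) = (-422408 - 53370)*(279530/(-131954) + 491088) = -475778*(279530*(-1/131954) + 491088) = -475778*(-139765/65977 + 491088) = -475778*32400373211/65977 = -15415384765583158/65977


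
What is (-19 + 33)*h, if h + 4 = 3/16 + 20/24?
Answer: -1001/24 ≈ -41.708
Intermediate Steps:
h = -143/48 (h = -4 + (3/16 + 20/24) = -4 + (3*(1/16) + 20*(1/24)) = -4 + (3/16 + 5/6) = -4 + 49/48 = -143/48 ≈ -2.9792)
(-19 + 33)*h = (-19 + 33)*(-143/48) = 14*(-143/48) = -1001/24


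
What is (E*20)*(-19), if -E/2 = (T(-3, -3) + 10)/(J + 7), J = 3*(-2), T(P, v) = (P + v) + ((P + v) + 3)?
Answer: 760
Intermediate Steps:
T(P, v) = 3 + 2*P + 2*v (T(P, v) = (P + v) + (3 + P + v) = 3 + 2*P + 2*v)
J = -6
E = -2 (E = -2*((3 + 2*(-3) + 2*(-3)) + 10)/(-6 + 7) = -2*((3 - 6 - 6) + 10)/1 = -2*(-9 + 10) = -2 ≈ -2.0000)
(E*20)*(-19) = -2*20*(-19) = -40*(-19) = 760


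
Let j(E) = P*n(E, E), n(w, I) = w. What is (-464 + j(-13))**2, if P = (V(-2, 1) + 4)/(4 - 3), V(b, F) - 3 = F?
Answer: 322624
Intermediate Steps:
V(b, F) = 3 + F
P = 8 (P = ((3 + 1) + 4)/(4 - 3) = (4 + 4)/1 = 8*1 = 8)
j(E) = 8*E
(-464 + j(-13))**2 = (-464 + 8*(-13))**2 = (-464 - 104)**2 = (-568)**2 = 322624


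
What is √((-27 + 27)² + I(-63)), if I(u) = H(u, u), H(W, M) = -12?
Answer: 2*I*√3 ≈ 3.4641*I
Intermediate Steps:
I(u) = -12
√((-27 + 27)² + I(-63)) = √((-27 + 27)² - 12) = √(0² - 12) = √(0 - 12) = √(-12) = 2*I*√3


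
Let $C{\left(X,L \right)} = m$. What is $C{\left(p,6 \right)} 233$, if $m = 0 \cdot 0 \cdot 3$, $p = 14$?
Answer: $0$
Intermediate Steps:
$m = 0$ ($m = 0 \cdot 3 = 0$)
$C{\left(X,L \right)} = 0$
$C{\left(p,6 \right)} 233 = 0 \cdot 233 = 0$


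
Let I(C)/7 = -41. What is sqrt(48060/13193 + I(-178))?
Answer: I*sqrt(49319800883)/13193 ≈ 16.833*I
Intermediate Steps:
I(C) = -287 (I(C) = 7*(-41) = -287)
sqrt(48060/13193 + I(-178)) = sqrt(48060/13193 - 287) = sqrt(-3738331/13193) = I*sqrt(49319800883)/13193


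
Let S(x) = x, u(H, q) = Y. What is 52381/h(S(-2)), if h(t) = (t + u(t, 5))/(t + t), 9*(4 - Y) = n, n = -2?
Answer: -471429/5 ≈ -94286.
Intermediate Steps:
Y = 38/9 (Y = 4 - ⅑*(-2) = 4 + 2/9 = 38/9 ≈ 4.2222)
u(H, q) = 38/9
h(t) = (38/9 + t)/(2*t) (h(t) = (t + 38/9)/(t + t) = (38/9 + t)/((2*t)) = (38/9 + t)*(1/(2*t)) = (38/9 + t)/(2*t))
52381/h(S(-2)) = 52381/(((1/18)*(38 + 9*(-2))/(-2))) = 52381/(((1/18)*(-½)*(38 - 18))) = 52381/(((1/18)*(-½)*20)) = 52381/(-5/9) = 52381*(-9/5) = -471429/5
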